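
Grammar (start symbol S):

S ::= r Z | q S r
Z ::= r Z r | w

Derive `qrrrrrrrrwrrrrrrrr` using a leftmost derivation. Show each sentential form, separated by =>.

S => qSr => qrZr => qrrZrr => qrrrZrrr => qrrrrZrrrr => qrrrrrZrrrrr => qrrrrrrZrrrrrr => qrrrrrrrZrrrrrrr => qrrrrrrrrZrrrrrrrr => qrrrrrrrrwrrrrrrrr

S => qSr   [S ::= q S r]
qSr => qrZr   [S ::= r Z]
qrZr => qrrZrr   [Z ::= r Z r]
qrrZrr => qrrrZrrr   [Z ::= r Z r]
qrrrZrrr => qrrrrZrrrr   [Z ::= r Z r]
qrrrrZrrrr => qrrrrrZrrrrr   [Z ::= r Z r]
qrrrrrZrrrrr => qrrrrrrZrrrrrr   [Z ::= r Z r]
qrrrrrrZrrrrrr => qrrrrrrrZrrrrrrr   [Z ::= r Z r]
qrrrrrrrZrrrrrrr => qrrrrrrrrZrrrrrrrr   [Z ::= r Z r]
qrrrrrrrrZrrrrrrrr => qrrrrrrrrwrrrrrrrr   [Z ::= w]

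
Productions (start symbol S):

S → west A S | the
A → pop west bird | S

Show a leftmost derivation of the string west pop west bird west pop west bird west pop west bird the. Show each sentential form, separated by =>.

S => west A S   [S → west A S]
west A S => west pop west bird S   [A → pop west bird]
west pop west bird S => west pop west bird west A S   [S → west A S]
west pop west bird west A S => west pop west bird west pop west bird S   [A → pop west bird]
west pop west bird west pop west bird S => west pop west bird west pop west bird west A S   [S → west A S]
west pop west bird west pop west bird west A S => west pop west bird west pop west bird west pop west bird S   [A → pop west bird]
west pop west bird west pop west bird west pop west bird S => west pop west bird west pop west bird west pop west bird the   [S → the]

S => west A S => west pop west bird S => west pop west bird west A S => west pop west bird west pop west bird S => west pop west bird west pop west bird west A S => west pop west bird west pop west bird west pop west bird S => west pop west bird west pop west bird west pop west bird the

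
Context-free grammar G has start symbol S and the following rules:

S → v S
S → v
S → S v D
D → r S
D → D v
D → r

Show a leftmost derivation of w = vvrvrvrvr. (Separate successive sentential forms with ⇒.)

S ⇒ SvD   [S → S v D]
SvD ⇒ SvDvD   [S → S v D]
SvDvD ⇒ SvDvDvD   [S → S v D]
SvDvDvD ⇒ SvDvDvDvD   [S → S v D]
SvDvDvDvD ⇒ vvDvDvDvD   [S → v]
vvDvDvDvD ⇒ vvrvDvDvD   [D → r]
vvrvDvDvD ⇒ vvrvrvDvD   [D → r]
vvrvrvDvD ⇒ vvrvrvrvD   [D → r]
vvrvrvrvD ⇒ vvrvrvrvr   [D → r]

S⇒SvD⇒SvDvD⇒SvDvDvD⇒SvDvDvDvD⇒vvDvDvDvD⇒vvrvDvDvD⇒vvrvrvDvD⇒vvrvrvrvD⇒vvrvrvrvr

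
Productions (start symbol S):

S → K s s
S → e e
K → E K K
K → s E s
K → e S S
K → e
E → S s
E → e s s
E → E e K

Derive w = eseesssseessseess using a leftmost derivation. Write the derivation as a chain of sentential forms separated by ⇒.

S⇒Kss⇒EKKss⇒SsKKss⇒KsssKKss⇒eSSsssKKss⇒eKssSsssKKss⇒esEsssSsssKKss⇒esSssssSsssKKss⇒eseessssSsssKKss⇒eseesssseesssKKss⇒eseesssseessseKss⇒eseesssseessseess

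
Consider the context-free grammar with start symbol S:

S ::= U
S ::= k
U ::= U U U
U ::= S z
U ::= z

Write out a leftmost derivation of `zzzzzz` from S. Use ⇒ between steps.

S ⇒ U   [S ::= U]
U ⇒ UUU   [U ::= U U U]
UUU ⇒ UUUUU   [U ::= U U U]
UUUUU ⇒ SzUUUU   [U ::= S z]
SzUUUU ⇒ UzUUUU   [S ::= U]
UzUUUU ⇒ zzUUUU   [U ::= z]
zzUUUU ⇒ zzzUUU   [U ::= z]
zzzUUU ⇒ zzzzUU   [U ::= z]
zzzzUU ⇒ zzzzzU   [U ::= z]
zzzzzU ⇒ zzzzzz   [U ::= z]

S⇒U⇒UUU⇒UUUUU⇒SzUUUU⇒UzUUUU⇒zzUUUU⇒zzzUUU⇒zzzzUU⇒zzzzzU⇒zzzzzz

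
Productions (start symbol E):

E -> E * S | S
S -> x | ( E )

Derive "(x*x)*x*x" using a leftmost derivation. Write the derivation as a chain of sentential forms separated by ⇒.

E ⇒ E*S ⇒ E*S*S ⇒ S*S*S ⇒ (E)*S*S ⇒ (E*S)*S*S ⇒ (S*S)*S*S ⇒ (x*S)*S*S ⇒ (x*x)*S*S ⇒ (x*x)*x*S ⇒ (x*x)*x*x

E ⇒ E*S   [E -> E * S]
E*S ⇒ E*S*S   [E -> E * S]
E*S*S ⇒ S*S*S   [E -> S]
S*S*S ⇒ (E)*S*S   [S -> ( E )]
(E)*S*S ⇒ (E*S)*S*S   [E -> E * S]
(E*S)*S*S ⇒ (S*S)*S*S   [E -> S]
(S*S)*S*S ⇒ (x*S)*S*S   [S -> x]
(x*S)*S*S ⇒ (x*x)*S*S   [S -> x]
(x*x)*S*S ⇒ (x*x)*x*S   [S -> x]
(x*x)*x*S ⇒ (x*x)*x*x   [S -> x]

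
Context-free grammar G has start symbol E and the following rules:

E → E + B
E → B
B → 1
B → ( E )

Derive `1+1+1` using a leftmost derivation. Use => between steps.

E => E+B => E+B+B => B+B+B => 1+B+B => 1+1+B => 1+1+1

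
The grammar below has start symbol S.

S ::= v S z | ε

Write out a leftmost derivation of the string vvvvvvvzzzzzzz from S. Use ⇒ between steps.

S⇒vSz⇒vvSzz⇒vvvSzzz⇒vvvvSzzzz⇒vvvvvSzzzzz⇒vvvvvvSzzzzzz⇒vvvvvvvSzzzzzzz⇒vvvvvvvzzzzzzz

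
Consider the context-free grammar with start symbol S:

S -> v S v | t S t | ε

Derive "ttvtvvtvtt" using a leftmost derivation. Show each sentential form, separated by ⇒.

S ⇒ tSt   [S -> t S t]
tSt ⇒ ttStt   [S -> t S t]
ttStt ⇒ ttvSvtt   [S -> v S v]
ttvSvtt ⇒ ttvtStvtt   [S -> t S t]
ttvtStvtt ⇒ ttvtvSvtvtt   [S -> v S v]
ttvtvSvtvtt ⇒ ttvtvvtvtt   [S -> ε]

S⇒tSt⇒ttStt⇒ttvSvtt⇒ttvtStvtt⇒ttvtvSvtvtt⇒ttvtvvtvtt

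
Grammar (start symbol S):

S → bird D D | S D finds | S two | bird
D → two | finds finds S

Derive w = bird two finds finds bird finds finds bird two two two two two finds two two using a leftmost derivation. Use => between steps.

S => S two   [S → S two]
S two => S two two   [S → S two]
S two two => S D finds two two   [S → S D finds]
S D finds two two => S two D finds two two   [S → S two]
S two D finds two two => bird two D finds two two   [S → bird]
bird two D finds two two => bird two finds finds S finds two two   [D → finds finds S]
bird two finds finds S finds two two => bird two finds finds bird D D finds two two   [S → bird D D]
bird two finds finds bird D D finds two two => bird two finds finds bird finds finds S D finds two two   [D → finds finds S]
bird two finds finds bird finds finds S D finds two two => bird two finds finds bird finds finds S two D finds two two   [S → S two]
bird two finds finds bird finds finds S two D finds two two => bird two finds finds bird finds finds S two two D finds two two   [S → S two]
bird two finds finds bird finds finds S two two D finds two two => bird two finds finds bird finds finds bird D D two two D finds two two   [S → bird D D]
bird two finds finds bird finds finds bird D D two two D finds two two => bird two finds finds bird finds finds bird two D two two D finds two two   [D → two]
bird two finds finds bird finds finds bird two D two two D finds two two => bird two finds finds bird finds finds bird two two two two D finds two two   [D → two]
bird two finds finds bird finds finds bird two two two two D finds two two => bird two finds finds bird finds finds bird two two two two two finds two two   [D → two]

S => S two => S two two => S D finds two two => S two D finds two two => bird two D finds two two => bird two finds finds S finds two two => bird two finds finds bird D D finds two two => bird two finds finds bird finds finds S D finds two two => bird two finds finds bird finds finds S two D finds two two => bird two finds finds bird finds finds S two two D finds two two => bird two finds finds bird finds finds bird D D two two D finds two two => bird two finds finds bird finds finds bird two D two two D finds two two => bird two finds finds bird finds finds bird two two two two D finds two two => bird two finds finds bird finds finds bird two two two two two finds two two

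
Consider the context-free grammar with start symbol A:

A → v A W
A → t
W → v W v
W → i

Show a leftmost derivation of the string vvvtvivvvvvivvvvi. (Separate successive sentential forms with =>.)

A => vAW => vvAWW => vvvAWWW => vvvtWWW => vvvtvWvWW => vvvtvivWW => vvvtvivvWvW => vvvtvivvvWvvW => vvvtvivvvvWvvvW => vvvtvivvvvvWvvvvW => vvvtvivvvvvivvvvW => vvvtvivvvvvivvvvi

A => vAW   [A → v A W]
vAW => vvAWW   [A → v A W]
vvAWW => vvvAWWW   [A → v A W]
vvvAWWW => vvvtWWW   [A → t]
vvvtWWW => vvvtvWvWW   [W → v W v]
vvvtvWvWW => vvvtvivWW   [W → i]
vvvtvivWW => vvvtvivvWvW   [W → v W v]
vvvtvivvWvW => vvvtvivvvWvvW   [W → v W v]
vvvtvivvvWvvW => vvvtvivvvvWvvvW   [W → v W v]
vvvtvivvvvWvvvW => vvvtvivvvvvWvvvvW   [W → v W v]
vvvtvivvvvvWvvvvW => vvvtvivvvvvivvvvW   [W → i]
vvvtvivvvvvivvvvW => vvvtvivvvvvivvvvi   [W → i]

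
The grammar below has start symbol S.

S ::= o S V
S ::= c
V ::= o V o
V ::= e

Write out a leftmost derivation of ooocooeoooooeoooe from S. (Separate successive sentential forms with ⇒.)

S ⇒ oSV ⇒ ooSVV ⇒ oooSVVV ⇒ ooocVVV ⇒ ooocoVoVV ⇒ ooocooVooVV ⇒ ooocooeooVV ⇒ ooocooeoooVoV ⇒ ooocooeooooVooV ⇒ ooocooeoooooVoooV ⇒ ooocooeoooooeoooV ⇒ ooocooeoooooeoooe

S ⇒ oSV   [S ::= o S V]
oSV ⇒ ooSVV   [S ::= o S V]
ooSVV ⇒ oooSVVV   [S ::= o S V]
oooSVVV ⇒ ooocVVV   [S ::= c]
ooocVVV ⇒ ooocoVoVV   [V ::= o V o]
ooocoVoVV ⇒ ooocooVooVV   [V ::= o V o]
ooocooVooVV ⇒ ooocooeooVV   [V ::= e]
ooocooeooVV ⇒ ooocooeoooVoV   [V ::= o V o]
ooocooeoooVoV ⇒ ooocooeooooVooV   [V ::= o V o]
ooocooeooooVooV ⇒ ooocooeoooooVoooV   [V ::= o V o]
ooocooeoooooVoooV ⇒ ooocooeoooooeoooV   [V ::= e]
ooocooeoooooeoooV ⇒ ooocooeoooooeoooe   [V ::= e]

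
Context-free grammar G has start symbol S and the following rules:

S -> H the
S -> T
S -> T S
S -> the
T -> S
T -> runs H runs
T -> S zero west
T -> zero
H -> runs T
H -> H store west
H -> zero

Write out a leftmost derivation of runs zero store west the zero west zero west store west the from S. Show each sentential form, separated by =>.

S => H the => H store west the => runs T store west the => runs S zero west store west the => runs T zero west store west the => runs S zero west zero west store west the => runs H the zero west zero west store west the => runs H store west the zero west zero west store west the => runs zero store west the zero west zero west store west the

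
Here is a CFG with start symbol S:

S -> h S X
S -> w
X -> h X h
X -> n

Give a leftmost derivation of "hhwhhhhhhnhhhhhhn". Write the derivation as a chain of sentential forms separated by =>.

S => hSX   [S -> h S X]
hSX => hhSXX   [S -> h S X]
hhSXX => hhwXX   [S -> w]
hhwXX => hhwhXhX   [X -> h X h]
hhwhXhX => hhwhhXhhX   [X -> h X h]
hhwhhXhhX => hhwhhhXhhhX   [X -> h X h]
hhwhhhXhhhX => hhwhhhhXhhhhX   [X -> h X h]
hhwhhhhXhhhhX => hhwhhhhhXhhhhhX   [X -> h X h]
hhwhhhhhXhhhhhX => hhwhhhhhhXhhhhhhX   [X -> h X h]
hhwhhhhhhXhhhhhhX => hhwhhhhhhnhhhhhhX   [X -> n]
hhwhhhhhhnhhhhhhX => hhwhhhhhhnhhhhhhn   [X -> n]

S=>hSX=>hhSXX=>hhwXX=>hhwhXhX=>hhwhhXhhX=>hhwhhhXhhhX=>hhwhhhhXhhhhX=>hhwhhhhhXhhhhhX=>hhwhhhhhhXhhhhhhX=>hhwhhhhhhnhhhhhhX=>hhwhhhhhhnhhhhhhn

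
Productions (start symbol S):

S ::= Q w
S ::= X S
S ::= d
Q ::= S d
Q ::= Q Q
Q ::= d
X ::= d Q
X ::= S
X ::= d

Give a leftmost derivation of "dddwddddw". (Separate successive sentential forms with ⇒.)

S ⇒ Qw   [S ::= Q w]
Qw ⇒ QQw   [Q ::= Q Q]
QQw ⇒ SdQw   [Q ::= S d]
SdQw ⇒ XSdQw   [S ::= X S]
XSdQw ⇒ dQSdQw   [X ::= d Q]
dQSdQw ⇒ dSdSdQw   [Q ::= S d]
dSdSdQw ⇒ dXSdSdQw   [S ::= X S]
dXSdSdQw ⇒ ddSdSdQw   [X ::= d]
ddSdSdQw ⇒ ddQwdSdQw   [S ::= Q w]
ddQwdSdQw ⇒ dddwdSdQw   [Q ::= d]
dddwdSdQw ⇒ dddwdddQw   [S ::= d]
dddwdddQw ⇒ dddwddddw   [Q ::= d]

S ⇒ Qw ⇒ QQw ⇒ SdQw ⇒ XSdQw ⇒ dQSdQw ⇒ dSdSdQw ⇒ dXSdSdQw ⇒ ddSdSdQw ⇒ ddQwdSdQw ⇒ dddwdSdQw ⇒ dddwdddQw ⇒ dddwddddw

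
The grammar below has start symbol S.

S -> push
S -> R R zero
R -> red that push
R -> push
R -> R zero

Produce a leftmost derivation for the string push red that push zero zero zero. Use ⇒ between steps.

S ⇒ R R zero ⇒ push R zero ⇒ push R zero zero ⇒ push R zero zero zero ⇒ push red that push zero zero zero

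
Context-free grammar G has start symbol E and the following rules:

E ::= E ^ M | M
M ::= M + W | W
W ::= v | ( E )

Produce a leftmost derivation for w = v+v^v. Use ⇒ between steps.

E ⇒ E^M ⇒ M^M ⇒ M+W^M ⇒ W+W^M ⇒ v+W^M ⇒ v+v^M ⇒ v+v^W ⇒ v+v^v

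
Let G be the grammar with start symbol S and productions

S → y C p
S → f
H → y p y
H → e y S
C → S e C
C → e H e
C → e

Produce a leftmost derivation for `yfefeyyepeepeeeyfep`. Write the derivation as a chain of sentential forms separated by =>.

S => yCp   [S → y C p]
yCp => ySeCp   [C → S e C]
ySeCp => yfeCp   [S → f]
yfeCp => yfeSeCp   [C → S e C]
yfeSeCp => yfefeCp   [S → f]
yfefeCp => yfefeSeCp   [C → S e C]
yfefeSeCp => yfefeyCpeCp   [S → y C p]
yfefeyCpeCp => yfefeySeCpeCp   [C → S e C]
yfefeySeCpeCp => yfefeyyCpeCpeCp   [S → y C p]
yfefeyyCpeCpeCp => yfefeyyepeCpeCp   [C → e]
yfefeyyepeCpeCp => yfefeyyepeepeCp   [C → e]
yfefeyyepeepeCp => yfefeyyepeepeeHep   [C → e H e]
yfefeyyepeepeeHep => yfefeyyepeepeeeySep   [H → e y S]
yfefeyyepeepeeeySep => yfefeyyepeepeeeyfep   [S → f]

S => yCp => ySeCp => yfeCp => yfeSeCp => yfefeCp => yfefeSeCp => yfefeyCpeCp => yfefeySeCpeCp => yfefeyyCpeCpeCp => yfefeyyepeCpeCp => yfefeyyepeepeCp => yfefeyyepeepeeHep => yfefeyyepeepeeeySep => yfefeyyepeepeeeyfep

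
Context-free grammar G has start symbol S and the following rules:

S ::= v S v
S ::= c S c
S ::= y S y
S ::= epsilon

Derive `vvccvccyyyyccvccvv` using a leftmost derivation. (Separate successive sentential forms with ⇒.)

S ⇒ vSv ⇒ vvSvv ⇒ vvcScvv ⇒ vvccSccvv ⇒ vvccvSvccvv ⇒ vvccvcScvccvv ⇒ vvccvccSccvccvv ⇒ vvccvccySyccvccvv ⇒ vvccvccyySyyccvccvv ⇒ vvccvccyyyyccvccvv

S ⇒ vSv   [S ::= v S v]
vSv ⇒ vvSvv   [S ::= v S v]
vvSvv ⇒ vvcScvv   [S ::= c S c]
vvcScvv ⇒ vvccSccvv   [S ::= c S c]
vvccSccvv ⇒ vvccvSvccvv   [S ::= v S v]
vvccvSvccvv ⇒ vvccvcScvccvv   [S ::= c S c]
vvccvcScvccvv ⇒ vvccvccSccvccvv   [S ::= c S c]
vvccvccSccvccvv ⇒ vvccvccySyccvccvv   [S ::= y S y]
vvccvccySyccvccvv ⇒ vvccvccyySyyccvccvv   [S ::= y S y]
vvccvccyySyyccvccvv ⇒ vvccvccyyyyccvccvv   [S ::= epsilon]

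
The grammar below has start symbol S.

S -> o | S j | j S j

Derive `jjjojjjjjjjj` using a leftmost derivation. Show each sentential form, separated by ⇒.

S ⇒ jSj ⇒ jSjj ⇒ jjSjjj ⇒ jjSjjjj ⇒ jjSjjjjj ⇒ jjSjjjjjj ⇒ jjjSjjjjjjj ⇒ jjjSjjjjjjjj ⇒ jjjojjjjjjjj

S ⇒ jSj   [S -> j S j]
jSj ⇒ jSjj   [S -> S j]
jSjj ⇒ jjSjjj   [S -> j S j]
jjSjjj ⇒ jjSjjjj   [S -> S j]
jjSjjjj ⇒ jjSjjjjj   [S -> S j]
jjSjjjjj ⇒ jjSjjjjjj   [S -> S j]
jjSjjjjjj ⇒ jjjSjjjjjjj   [S -> j S j]
jjjSjjjjjjj ⇒ jjjSjjjjjjjj   [S -> S j]
jjjSjjjjjjjj ⇒ jjjojjjjjjjj   [S -> o]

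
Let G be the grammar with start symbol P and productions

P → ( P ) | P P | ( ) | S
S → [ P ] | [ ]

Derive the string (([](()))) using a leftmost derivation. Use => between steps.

P=>(P)=>((P))=>((PP))=>((SP))=>(([]P))=>(([](P)))=>(([](())))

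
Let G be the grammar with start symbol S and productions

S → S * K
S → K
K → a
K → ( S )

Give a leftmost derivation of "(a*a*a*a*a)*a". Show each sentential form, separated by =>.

S => S*K   [S → S * K]
S*K => K*K   [S → K]
K*K => (S)*K   [K → ( S )]
(S)*K => (S*K)*K   [S → S * K]
(S*K)*K => (S*K*K)*K   [S → S * K]
(S*K*K)*K => (S*K*K*K)*K   [S → S * K]
(S*K*K*K)*K => (S*K*K*K*K)*K   [S → S * K]
(S*K*K*K*K)*K => (K*K*K*K*K)*K   [S → K]
(K*K*K*K*K)*K => (a*K*K*K*K)*K   [K → a]
(a*K*K*K*K)*K => (a*a*K*K*K)*K   [K → a]
(a*a*K*K*K)*K => (a*a*a*K*K)*K   [K → a]
(a*a*a*K*K)*K => (a*a*a*a*K)*K   [K → a]
(a*a*a*a*K)*K => (a*a*a*a*a)*K   [K → a]
(a*a*a*a*a)*K => (a*a*a*a*a)*a   [K → a]

S => S*K => K*K => (S)*K => (S*K)*K => (S*K*K)*K => (S*K*K*K)*K => (S*K*K*K*K)*K => (K*K*K*K*K)*K => (a*K*K*K*K)*K => (a*a*K*K*K)*K => (a*a*a*K*K)*K => (a*a*a*a*K)*K => (a*a*a*a*a)*K => (a*a*a*a*a)*a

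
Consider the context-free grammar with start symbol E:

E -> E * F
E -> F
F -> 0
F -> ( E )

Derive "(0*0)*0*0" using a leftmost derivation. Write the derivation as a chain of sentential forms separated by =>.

E => E*F => E*F*F => F*F*F => (E)*F*F => (E*F)*F*F => (F*F)*F*F => (0*F)*F*F => (0*0)*F*F => (0*0)*0*F => (0*0)*0*0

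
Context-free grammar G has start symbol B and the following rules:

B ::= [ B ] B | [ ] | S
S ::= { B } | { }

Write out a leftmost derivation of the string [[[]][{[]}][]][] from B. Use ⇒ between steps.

B ⇒ [B]B   [B ::= [ B ] B]
[B]B ⇒ [[B]B]B   [B ::= [ B ] B]
[[B]B]B ⇒ [[[]]B]B   [B ::= [ ]]
[[[]]B]B ⇒ [[[]][B]B]B   [B ::= [ B ] B]
[[[]][B]B]B ⇒ [[[]][S]B]B   [B ::= S]
[[[]][S]B]B ⇒ [[[]][{B}]B]B   [S ::= { B }]
[[[]][{B}]B]B ⇒ [[[]][{[]}]B]B   [B ::= [ ]]
[[[]][{[]}]B]B ⇒ [[[]][{[]}][]]B   [B ::= [ ]]
[[[]][{[]}][]]B ⇒ [[[]][{[]}][]][]   [B ::= [ ]]

B ⇒ [B]B ⇒ [[B]B]B ⇒ [[[]]B]B ⇒ [[[]][B]B]B ⇒ [[[]][S]B]B ⇒ [[[]][{B}]B]B ⇒ [[[]][{[]}]B]B ⇒ [[[]][{[]}][]]B ⇒ [[[]][{[]}][]][]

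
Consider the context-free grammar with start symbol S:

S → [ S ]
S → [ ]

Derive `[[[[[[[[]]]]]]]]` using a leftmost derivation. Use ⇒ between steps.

S ⇒ [S]   [S → [ S ]]
[S] ⇒ [[S]]   [S → [ S ]]
[[S]] ⇒ [[[S]]]   [S → [ S ]]
[[[S]]] ⇒ [[[[S]]]]   [S → [ S ]]
[[[[S]]]] ⇒ [[[[[S]]]]]   [S → [ S ]]
[[[[[S]]]]] ⇒ [[[[[[S]]]]]]   [S → [ S ]]
[[[[[[S]]]]]] ⇒ [[[[[[[S]]]]]]]   [S → [ S ]]
[[[[[[[S]]]]]]] ⇒ [[[[[[[[]]]]]]]]   [S → [ ]]

S ⇒ [S] ⇒ [[S]] ⇒ [[[S]]] ⇒ [[[[S]]]] ⇒ [[[[[S]]]]] ⇒ [[[[[[S]]]]]] ⇒ [[[[[[[S]]]]]]] ⇒ [[[[[[[[]]]]]]]]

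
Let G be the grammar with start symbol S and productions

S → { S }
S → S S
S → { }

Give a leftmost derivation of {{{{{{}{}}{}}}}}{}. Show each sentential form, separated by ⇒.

S ⇒ SS ⇒ {S}S ⇒ {{S}}S ⇒ {{{S}}}S ⇒ {{{{S}}}}S ⇒ {{{{SS}}}}S ⇒ {{{{{S}S}}}}S ⇒ {{{{{SS}S}}}}S ⇒ {{{{{{}S}S}}}}S ⇒ {{{{{{}{}}S}}}}S ⇒ {{{{{{}{}}{}}}}}S ⇒ {{{{{{}{}}{}}}}}{}

S ⇒ SS   [S → S S]
SS ⇒ {S}S   [S → { S }]
{S}S ⇒ {{S}}S   [S → { S }]
{{S}}S ⇒ {{{S}}}S   [S → { S }]
{{{S}}}S ⇒ {{{{S}}}}S   [S → { S }]
{{{{S}}}}S ⇒ {{{{SS}}}}S   [S → S S]
{{{{SS}}}}S ⇒ {{{{{S}S}}}}S   [S → { S }]
{{{{{S}S}}}}S ⇒ {{{{{SS}S}}}}S   [S → S S]
{{{{{SS}S}}}}S ⇒ {{{{{{}S}S}}}}S   [S → { }]
{{{{{{}S}S}}}}S ⇒ {{{{{{}{}}S}}}}S   [S → { }]
{{{{{{}{}}S}}}}S ⇒ {{{{{{}{}}{}}}}}S   [S → { }]
{{{{{{}{}}{}}}}}S ⇒ {{{{{{}{}}{}}}}}{}   [S → { }]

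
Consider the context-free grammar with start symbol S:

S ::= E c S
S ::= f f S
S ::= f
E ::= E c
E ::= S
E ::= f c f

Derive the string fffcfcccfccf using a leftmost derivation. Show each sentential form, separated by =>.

S => EcS => EccS => SccS => ffSccS => ffEcSccS => ffEccSccS => ffEcccSccS => fffcfcccSccS => fffcfcccfccS => fffcfcccfccf

S => EcS   [S ::= E c S]
EcS => EccS   [E ::= E c]
EccS => SccS   [E ::= S]
SccS => ffSccS   [S ::= f f S]
ffSccS => ffEcSccS   [S ::= E c S]
ffEcSccS => ffEccSccS   [E ::= E c]
ffEccSccS => ffEcccSccS   [E ::= E c]
ffEcccSccS => fffcfcccSccS   [E ::= f c f]
fffcfcccSccS => fffcfcccfccS   [S ::= f]
fffcfcccfccS => fffcfcccfccf   [S ::= f]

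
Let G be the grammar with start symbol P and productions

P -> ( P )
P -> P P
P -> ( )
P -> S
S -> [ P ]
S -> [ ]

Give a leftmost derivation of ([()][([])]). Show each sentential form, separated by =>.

P => (P) => (PP) => (SP) => ([P]P) => ([()]P) => ([()]S) => ([()][P]) => ([()][(P)]) => ([()][(S)]) => ([()][([])])

P => (P)   [P -> ( P )]
(P) => (PP)   [P -> P P]
(PP) => (SP)   [P -> S]
(SP) => ([P]P)   [S -> [ P ]]
([P]P) => ([()]P)   [P -> ( )]
([()]P) => ([()]S)   [P -> S]
([()]S) => ([()][P])   [S -> [ P ]]
([()][P]) => ([()][(P)])   [P -> ( P )]
([()][(P)]) => ([()][(S)])   [P -> S]
([()][(S)]) => ([()][([])])   [S -> [ ]]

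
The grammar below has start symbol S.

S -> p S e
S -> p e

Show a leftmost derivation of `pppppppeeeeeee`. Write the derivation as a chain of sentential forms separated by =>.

S => pSe   [S -> p S e]
pSe => ppSee   [S -> p S e]
ppSee => pppSeee   [S -> p S e]
pppSeee => ppppSeeee   [S -> p S e]
ppppSeeee => pppppSeeeee   [S -> p S e]
pppppSeeeee => ppppppSeeeeee   [S -> p S e]
ppppppSeeeeee => pppppppeeeeeee   [S -> p e]

S => pSe => ppSee => pppSeee => ppppSeeee => pppppSeeeee => ppppppSeeeeee => pppppppeeeeeee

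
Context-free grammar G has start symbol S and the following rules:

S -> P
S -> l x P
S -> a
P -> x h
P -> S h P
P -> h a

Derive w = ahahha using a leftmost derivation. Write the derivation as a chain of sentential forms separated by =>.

S => P   [S -> P]
P => ShP   [P -> S h P]
ShP => ahP   [S -> a]
ahP => ahShP   [P -> S h P]
ahShP => ahahP   [S -> a]
ahahP => ahahha   [P -> h a]

S=>P=>ShP=>ahP=>ahShP=>ahahP=>ahahha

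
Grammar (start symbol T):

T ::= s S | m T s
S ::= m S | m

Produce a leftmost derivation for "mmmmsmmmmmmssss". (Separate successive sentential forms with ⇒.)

T ⇒ mTs ⇒ mmTss ⇒ mmmTsss ⇒ mmmmTssss ⇒ mmmmsSssss ⇒ mmmmsmSssss ⇒ mmmmsmmSssss ⇒ mmmmsmmmSssss ⇒ mmmmsmmmmSssss ⇒ mmmmsmmmmmSssss ⇒ mmmmsmmmmmmssss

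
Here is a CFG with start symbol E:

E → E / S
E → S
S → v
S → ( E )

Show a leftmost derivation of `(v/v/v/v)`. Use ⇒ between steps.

E ⇒ S   [E → S]
S ⇒ (E)   [S → ( E )]
(E) ⇒ (E/S)   [E → E / S]
(E/S) ⇒ (E/S/S)   [E → E / S]
(E/S/S) ⇒ (E/S/S/S)   [E → E / S]
(E/S/S/S) ⇒ (S/S/S/S)   [E → S]
(S/S/S/S) ⇒ (v/S/S/S)   [S → v]
(v/S/S/S) ⇒ (v/v/S/S)   [S → v]
(v/v/S/S) ⇒ (v/v/v/S)   [S → v]
(v/v/v/S) ⇒ (v/v/v/v)   [S → v]

E⇒S⇒(E)⇒(E/S)⇒(E/S/S)⇒(E/S/S/S)⇒(S/S/S/S)⇒(v/S/S/S)⇒(v/v/S/S)⇒(v/v/v/S)⇒(v/v/v/v)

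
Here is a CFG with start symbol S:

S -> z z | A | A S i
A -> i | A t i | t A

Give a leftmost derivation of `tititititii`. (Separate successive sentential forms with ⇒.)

S ⇒ ASi ⇒ tASi ⇒ tiSi ⇒ tiAi ⇒ tiAtii ⇒ tiAtitii ⇒ titAtitii ⇒ titAtititii ⇒ tititititii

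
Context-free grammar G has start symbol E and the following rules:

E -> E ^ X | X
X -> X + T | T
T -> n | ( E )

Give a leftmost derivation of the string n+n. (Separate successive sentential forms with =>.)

E => X => X+T => T+T => n+T => n+n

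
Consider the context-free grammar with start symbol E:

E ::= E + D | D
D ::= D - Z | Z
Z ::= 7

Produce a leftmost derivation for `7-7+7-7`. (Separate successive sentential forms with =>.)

E=>E+D=>D+D=>D-Z+D=>Z-Z+D=>7-Z+D=>7-7+D=>7-7+D-Z=>7-7+Z-Z=>7-7+7-Z=>7-7+7-7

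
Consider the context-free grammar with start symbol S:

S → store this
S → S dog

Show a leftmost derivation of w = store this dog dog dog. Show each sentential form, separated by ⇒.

S ⇒ S dog ⇒ S dog dog ⇒ S dog dog dog ⇒ store this dog dog dog

S ⇒ S dog   [S → S dog]
S dog ⇒ S dog dog   [S → S dog]
S dog dog ⇒ S dog dog dog   [S → S dog]
S dog dog dog ⇒ store this dog dog dog   [S → store this]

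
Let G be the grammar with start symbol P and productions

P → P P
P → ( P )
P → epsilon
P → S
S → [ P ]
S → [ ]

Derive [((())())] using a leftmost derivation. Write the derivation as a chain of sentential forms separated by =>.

P => S   [P → S]
S => [P]   [S → [ P ]]
[P] => [(P)]   [P → ( P )]
[(P)] => [(PP)]   [P → P P]
[(PP)] => [((P)P)]   [P → ( P )]
[((P)P)] => [(((P))P)]   [P → ( P )]
[(((P))P)] => [((())P)]   [P → epsilon]
[((())P)] => [((())PP)]   [P → P P]
[((())PP)] => [((())(P)P)]   [P → ( P )]
[((())(P)P)] => [((())()P)]   [P → epsilon]
[((())()P)] => [((())())]   [P → epsilon]

P => S => [P] => [(P)] => [(PP)] => [((P)P)] => [(((P))P)] => [((())P)] => [((())PP)] => [((())(P)P)] => [((())()P)] => [((())())]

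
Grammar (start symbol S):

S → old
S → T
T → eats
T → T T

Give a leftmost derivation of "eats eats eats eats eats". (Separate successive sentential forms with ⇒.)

S ⇒ T ⇒ T T ⇒ T T T ⇒ eats T T ⇒ eats T T T ⇒ eats T T T T ⇒ eats eats T T T ⇒ eats eats eats T T ⇒ eats eats eats eats T ⇒ eats eats eats eats eats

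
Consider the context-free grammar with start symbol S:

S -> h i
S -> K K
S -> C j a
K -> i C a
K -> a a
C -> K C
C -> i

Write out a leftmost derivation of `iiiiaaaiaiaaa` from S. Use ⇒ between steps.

S ⇒ KK   [S -> K K]
KK ⇒ iCaK   [K -> i C a]
iCaK ⇒ iKCaK   [C -> K C]
iKCaK ⇒ iiCaCaK   [K -> i C a]
iiCaCaK ⇒ iiKCaCaK   [C -> K C]
iiKCaCaK ⇒ iiiCaCaCaK   [K -> i C a]
iiiCaCaCaK ⇒ iiiiaCaCaK   [C -> i]
iiiiaCaCaK ⇒ iiiiaKCaCaK   [C -> K C]
iiiiaKCaCaK ⇒ iiiiaaaCaCaK   [K -> a a]
iiiiaaaCaCaK ⇒ iiiiaaaiaCaK   [C -> i]
iiiiaaaiaCaK ⇒ iiiiaaaiaiaK   [C -> i]
iiiiaaaiaiaK ⇒ iiiiaaaiaiaaa   [K -> a a]

S⇒KK⇒iCaK⇒iKCaK⇒iiCaCaK⇒iiKCaCaK⇒iiiCaCaCaK⇒iiiiaCaCaK⇒iiiiaKCaCaK⇒iiiiaaaCaCaK⇒iiiiaaaiaCaK⇒iiiiaaaiaiaK⇒iiiiaaaiaiaaa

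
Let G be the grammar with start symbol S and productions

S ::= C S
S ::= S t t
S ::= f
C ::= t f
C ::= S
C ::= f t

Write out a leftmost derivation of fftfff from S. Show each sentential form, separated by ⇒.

S ⇒ CS ⇒ SS ⇒ CSS ⇒ SSS ⇒ fSS ⇒ fCSS ⇒ fSSS ⇒ fCSSS ⇒ fftSSS ⇒ fftfSS ⇒ fftffS ⇒ fftfff

S ⇒ CS   [S ::= C S]
CS ⇒ SS   [C ::= S]
SS ⇒ CSS   [S ::= C S]
CSS ⇒ SSS   [C ::= S]
SSS ⇒ fSS   [S ::= f]
fSS ⇒ fCSS   [S ::= C S]
fCSS ⇒ fSSS   [C ::= S]
fSSS ⇒ fCSSS   [S ::= C S]
fCSSS ⇒ fftSSS   [C ::= f t]
fftSSS ⇒ fftfSS   [S ::= f]
fftfSS ⇒ fftffS   [S ::= f]
fftffS ⇒ fftfff   [S ::= f]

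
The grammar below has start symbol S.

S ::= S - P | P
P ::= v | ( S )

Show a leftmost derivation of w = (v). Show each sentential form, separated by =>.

S=>P=>(S)=>(P)=>(v)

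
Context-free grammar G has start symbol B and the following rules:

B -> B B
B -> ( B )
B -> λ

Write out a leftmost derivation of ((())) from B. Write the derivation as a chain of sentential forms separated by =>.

B => BB   [B -> B B]
BB => (B)B   [B -> ( B )]
(B)B => ((B))B   [B -> ( B )]
((B))B => ((BB))B   [B -> B B]
((BB))B => ((BBB))B   [B -> B B]
((BBB))B => (((B)BB))B   [B -> ( B )]
(((B)BB))B => ((()BB))B   [B -> λ]
((()BB))B => ((()B))B   [B -> λ]
((()B))B => ((()))B   [B -> λ]
((()))B => ((()))   [B -> λ]

B=>BB=>(B)B=>((B))B=>((BB))B=>((BBB))B=>(((B)BB))B=>((()BB))B=>((()B))B=>((()))B=>((()))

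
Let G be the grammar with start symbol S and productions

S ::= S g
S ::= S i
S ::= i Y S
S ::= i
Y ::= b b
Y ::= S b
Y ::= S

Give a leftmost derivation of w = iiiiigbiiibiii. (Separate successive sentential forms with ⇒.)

S⇒Si⇒Sii⇒iYSii⇒iSbSii⇒iSibSii⇒iSiibSii⇒iiYSiibSii⇒iiSbSiibSii⇒iiSgbSiibSii⇒iiSigbSiibSii⇒iiSiigbSiibSii⇒iiiiigbSiibSii⇒iiiiigbiiibSii⇒iiiiigbiiibiii

S ⇒ Si   [S ::= S i]
Si ⇒ Sii   [S ::= S i]
Sii ⇒ iYSii   [S ::= i Y S]
iYSii ⇒ iSbSii   [Y ::= S b]
iSbSii ⇒ iSibSii   [S ::= S i]
iSibSii ⇒ iSiibSii   [S ::= S i]
iSiibSii ⇒ iiYSiibSii   [S ::= i Y S]
iiYSiibSii ⇒ iiSbSiibSii   [Y ::= S b]
iiSbSiibSii ⇒ iiSgbSiibSii   [S ::= S g]
iiSgbSiibSii ⇒ iiSigbSiibSii   [S ::= S i]
iiSigbSiibSii ⇒ iiSiigbSiibSii   [S ::= S i]
iiSiigbSiibSii ⇒ iiiiigbSiibSii   [S ::= i]
iiiiigbSiibSii ⇒ iiiiigbiiibSii   [S ::= i]
iiiiigbiiibSii ⇒ iiiiigbiiibiii   [S ::= i]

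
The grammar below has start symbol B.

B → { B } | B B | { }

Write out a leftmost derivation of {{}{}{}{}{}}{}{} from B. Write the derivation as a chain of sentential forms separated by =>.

B => BB   [B → B B]
BB => BBB   [B → B B]
BBB => {B}BB   [B → { B }]
{B}BB => {BB}BB   [B → B B]
{BB}BB => {BBB}BB   [B → B B]
{BBB}BB => {BBBB}BB   [B → B B]
{BBBB}BB => {BBBBB}BB   [B → B B]
{BBBBB}BB => {{}BBBB}BB   [B → { }]
{{}BBBB}BB => {{}{}BBB}BB   [B → { }]
{{}{}BBB}BB => {{}{}{}BB}BB   [B → { }]
{{}{}{}BB}BB => {{}{}{}{}B}BB   [B → { }]
{{}{}{}{}B}BB => {{}{}{}{}{}}BB   [B → { }]
{{}{}{}{}{}}BB => {{}{}{}{}{}}{}B   [B → { }]
{{}{}{}{}{}}{}B => {{}{}{}{}{}}{}{}   [B → { }]

B => BB => BBB => {B}BB => {BB}BB => {BBB}BB => {BBBB}BB => {BBBBB}BB => {{}BBBB}BB => {{}{}BBB}BB => {{}{}{}BB}BB => {{}{}{}{}B}BB => {{}{}{}{}{}}BB => {{}{}{}{}{}}{}B => {{}{}{}{}{}}{}{}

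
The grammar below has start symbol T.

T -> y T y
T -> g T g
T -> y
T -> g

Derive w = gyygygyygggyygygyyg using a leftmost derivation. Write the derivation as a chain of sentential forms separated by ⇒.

T ⇒ gTg   [T -> g T g]
gTg ⇒ gyTyg   [T -> y T y]
gyTyg ⇒ gyyTyyg   [T -> y T y]
gyyTyyg ⇒ gyygTgyyg   [T -> g T g]
gyygTgyyg ⇒ gyygyTygyyg   [T -> y T y]
gyygyTygyyg ⇒ gyygygTgygyyg   [T -> g T g]
gyygygTgygyyg ⇒ gyygygyTygygyyg   [T -> y T y]
gyygygyTygygyyg ⇒ gyygygyyTyygygyyg   [T -> y T y]
gyygygyyTyygygyyg ⇒ gyygygyygTgyygygyyg   [T -> g T g]
gyygygyygTgyygygyyg ⇒ gyygygyygggyygygyyg   [T -> g]

T⇒gTg⇒gyTyg⇒gyyTyyg⇒gyygTgyyg⇒gyygyTygyyg⇒gyygygTgygyyg⇒gyygygyTygygyyg⇒gyygygyyTyygygyyg⇒gyygygyygTgyygygyyg⇒gyygygyygggyygygyyg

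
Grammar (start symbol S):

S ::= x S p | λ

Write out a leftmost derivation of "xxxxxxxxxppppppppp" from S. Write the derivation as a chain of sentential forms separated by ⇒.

S ⇒ xSp   [S ::= x S p]
xSp ⇒ xxSpp   [S ::= x S p]
xxSpp ⇒ xxxSppp   [S ::= x S p]
xxxSppp ⇒ xxxxSpppp   [S ::= x S p]
xxxxSpppp ⇒ xxxxxSppppp   [S ::= x S p]
xxxxxSppppp ⇒ xxxxxxSpppppp   [S ::= x S p]
xxxxxxSpppppp ⇒ xxxxxxxSppppppp   [S ::= x S p]
xxxxxxxSppppppp ⇒ xxxxxxxxSpppppppp   [S ::= x S p]
xxxxxxxxSpppppppp ⇒ xxxxxxxxxSppppppppp   [S ::= x S p]
xxxxxxxxxSppppppppp ⇒ xxxxxxxxxppppppppp   [S ::= λ]

S⇒xSp⇒xxSpp⇒xxxSppp⇒xxxxSpppp⇒xxxxxSppppp⇒xxxxxxSpppppp⇒xxxxxxxSppppppp⇒xxxxxxxxSpppppppp⇒xxxxxxxxxSppppppppp⇒xxxxxxxxxppppppppp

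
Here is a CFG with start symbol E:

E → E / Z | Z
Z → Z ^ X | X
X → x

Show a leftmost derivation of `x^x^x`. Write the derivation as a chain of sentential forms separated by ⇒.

E ⇒ Z ⇒ Z^X ⇒ Z^X^X ⇒ X^X^X ⇒ x^X^X ⇒ x^x^X ⇒ x^x^x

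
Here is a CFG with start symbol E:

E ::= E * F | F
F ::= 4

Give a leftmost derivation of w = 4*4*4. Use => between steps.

E=>E*F=>E*F*F=>F*F*F=>4*F*F=>4*4*F=>4*4*4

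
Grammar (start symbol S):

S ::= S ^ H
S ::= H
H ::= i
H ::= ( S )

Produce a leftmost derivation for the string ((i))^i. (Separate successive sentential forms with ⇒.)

S ⇒ S^H ⇒ H^H ⇒ (S)^H ⇒ (H)^H ⇒ ((S))^H ⇒ ((H))^H ⇒ ((i))^H ⇒ ((i))^i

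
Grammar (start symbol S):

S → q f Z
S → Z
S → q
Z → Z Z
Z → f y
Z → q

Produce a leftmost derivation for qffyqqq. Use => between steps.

S=>qfZ=>qfZZ=>qfZZZ=>qfZZZZ=>qffyZZZ=>qffyqZZ=>qffyqqZ=>qffyqqq

S => qfZ   [S → q f Z]
qfZ => qfZZ   [Z → Z Z]
qfZZ => qfZZZ   [Z → Z Z]
qfZZZ => qfZZZZ   [Z → Z Z]
qfZZZZ => qffyZZZ   [Z → f y]
qffyZZZ => qffyqZZ   [Z → q]
qffyqZZ => qffyqqZ   [Z → q]
qffyqqZ => qffyqqq   [Z → q]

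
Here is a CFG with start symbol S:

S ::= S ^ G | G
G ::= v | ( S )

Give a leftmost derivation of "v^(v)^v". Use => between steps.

S=>S^G=>S^G^G=>G^G^G=>v^G^G=>v^(S)^G=>v^(G)^G=>v^(v)^G=>v^(v)^v

S => S^G   [S ::= S ^ G]
S^G => S^G^G   [S ::= S ^ G]
S^G^G => G^G^G   [S ::= G]
G^G^G => v^G^G   [G ::= v]
v^G^G => v^(S)^G   [G ::= ( S )]
v^(S)^G => v^(G)^G   [S ::= G]
v^(G)^G => v^(v)^G   [G ::= v]
v^(v)^G => v^(v)^v   [G ::= v]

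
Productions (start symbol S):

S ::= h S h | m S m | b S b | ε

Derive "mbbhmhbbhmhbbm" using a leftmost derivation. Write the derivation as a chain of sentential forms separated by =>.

S => mSm => mbSbm => mbbSbbm => mbbhShbbm => mbbhmSmhbbm => mbbhmhShmhbbm => mbbhmhbSbhmhbbm => mbbhmhbbhmhbbm

S => mSm   [S ::= m S m]
mSm => mbSbm   [S ::= b S b]
mbSbm => mbbSbbm   [S ::= b S b]
mbbSbbm => mbbhShbbm   [S ::= h S h]
mbbhShbbm => mbbhmSmhbbm   [S ::= m S m]
mbbhmSmhbbm => mbbhmhShmhbbm   [S ::= h S h]
mbbhmhShmhbbm => mbbhmhbSbhmhbbm   [S ::= b S b]
mbbhmhbSbhmhbbm => mbbhmhbbhmhbbm   [S ::= ε]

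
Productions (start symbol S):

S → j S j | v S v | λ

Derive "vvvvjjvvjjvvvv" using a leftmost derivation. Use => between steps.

S=>vSv=>vvSvv=>vvvSvvv=>vvvvSvvvv=>vvvvjSjvvvv=>vvvvjjSjjvvvv=>vvvvjjvSvjjvvvv=>vvvvjjvvjjvvvv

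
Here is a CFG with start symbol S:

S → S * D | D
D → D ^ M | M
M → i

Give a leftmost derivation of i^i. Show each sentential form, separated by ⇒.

S ⇒ D   [S → D]
D ⇒ D^M   [D → D ^ M]
D^M ⇒ M^M   [D → M]
M^M ⇒ i^M   [M → i]
i^M ⇒ i^i   [M → i]

S⇒D⇒D^M⇒M^M⇒i^M⇒i^i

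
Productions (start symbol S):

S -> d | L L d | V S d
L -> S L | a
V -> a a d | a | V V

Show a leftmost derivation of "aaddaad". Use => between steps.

S=>LLd=>SLLd=>VSdLLd=>VVSdLLd=>aVSdLLd=>aaSdLLd=>aaddLLd=>aaddaLd=>aaddaad

S => LLd   [S -> L L d]
LLd => SLLd   [L -> S L]
SLLd => VSdLLd   [S -> V S d]
VSdLLd => VVSdLLd   [V -> V V]
VVSdLLd => aVSdLLd   [V -> a]
aVSdLLd => aaSdLLd   [V -> a]
aaSdLLd => aaddLLd   [S -> d]
aaddLLd => aaddaLd   [L -> a]
aaddaLd => aaddaad   [L -> a]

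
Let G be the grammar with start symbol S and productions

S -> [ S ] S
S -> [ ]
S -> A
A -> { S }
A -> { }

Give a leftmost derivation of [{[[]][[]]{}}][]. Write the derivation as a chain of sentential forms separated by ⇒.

S⇒[S]S⇒[A]S⇒[{S}]S⇒[{[S]S}]S⇒[{[[]]S}]S⇒[{[[]][S]S}]S⇒[{[[]][[]]S}]S⇒[{[[]][[]]A}]S⇒[{[[]][[]]{}}]S⇒[{[[]][[]]{}}][]

S ⇒ [S]S   [S -> [ S ] S]
[S]S ⇒ [A]S   [S -> A]
[A]S ⇒ [{S}]S   [A -> { S }]
[{S}]S ⇒ [{[S]S}]S   [S -> [ S ] S]
[{[S]S}]S ⇒ [{[[]]S}]S   [S -> [ ]]
[{[[]]S}]S ⇒ [{[[]][S]S}]S   [S -> [ S ] S]
[{[[]][S]S}]S ⇒ [{[[]][[]]S}]S   [S -> [ ]]
[{[[]][[]]S}]S ⇒ [{[[]][[]]A}]S   [S -> A]
[{[[]][[]]A}]S ⇒ [{[[]][[]]{}}]S   [A -> { }]
[{[[]][[]]{}}]S ⇒ [{[[]][[]]{}}][]   [S -> [ ]]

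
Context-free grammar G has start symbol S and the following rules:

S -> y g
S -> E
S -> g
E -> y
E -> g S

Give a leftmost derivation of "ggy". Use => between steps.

S => E => gS => gE => ggS => ggE => ggy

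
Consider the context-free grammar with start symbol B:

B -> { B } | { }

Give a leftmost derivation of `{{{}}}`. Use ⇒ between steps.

B ⇒ {B} ⇒ {{B}} ⇒ {{{}}}

B ⇒ {B}   [B -> { B }]
{B} ⇒ {{B}}   [B -> { B }]
{{B}} ⇒ {{{}}}   [B -> { }]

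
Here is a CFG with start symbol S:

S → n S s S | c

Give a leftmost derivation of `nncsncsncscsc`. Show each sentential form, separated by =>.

S => nSsS   [S → n S s S]
nSsS => nnSsSsS   [S → n S s S]
nnSsSsS => nncsSsS   [S → c]
nncsSsS => nncsnSsSsS   [S → n S s S]
nncsnSsSsS => nncsncsSsS   [S → c]
nncsncsSsS => nncsncsnSsSsS   [S → n S s S]
nncsncsnSsSsS => nncsncsncsSsS   [S → c]
nncsncsncsSsS => nncsncsncscsS   [S → c]
nncsncsncscsS => nncsncsncscsc   [S → c]

S=>nSsS=>nnSsSsS=>nncsSsS=>nncsnSsSsS=>nncsncsSsS=>nncsncsnSsSsS=>nncsncsncsSsS=>nncsncsncscsS=>nncsncsncscsc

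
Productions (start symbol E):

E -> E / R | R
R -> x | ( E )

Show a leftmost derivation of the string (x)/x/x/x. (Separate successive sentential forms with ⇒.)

E ⇒ E/R   [E -> E / R]
E/R ⇒ E/R/R   [E -> E / R]
E/R/R ⇒ E/R/R/R   [E -> E / R]
E/R/R/R ⇒ R/R/R/R   [E -> R]
R/R/R/R ⇒ (E)/R/R/R   [R -> ( E )]
(E)/R/R/R ⇒ (R)/R/R/R   [E -> R]
(R)/R/R/R ⇒ (x)/R/R/R   [R -> x]
(x)/R/R/R ⇒ (x)/x/R/R   [R -> x]
(x)/x/R/R ⇒ (x)/x/x/R   [R -> x]
(x)/x/x/R ⇒ (x)/x/x/x   [R -> x]

E⇒E/R⇒E/R/R⇒E/R/R/R⇒R/R/R/R⇒(E)/R/R/R⇒(R)/R/R/R⇒(x)/R/R/R⇒(x)/x/R/R⇒(x)/x/x/R⇒(x)/x/x/x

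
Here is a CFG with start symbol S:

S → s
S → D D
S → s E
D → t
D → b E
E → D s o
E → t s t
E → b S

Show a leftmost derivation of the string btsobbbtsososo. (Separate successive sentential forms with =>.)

S => DD => bED => bDsoD => btsoD => btsobE => btsobDso => btsobbEso => btsobbDsoso => btsobbbEsoso => btsobbbDsososo => btsobbbtsososo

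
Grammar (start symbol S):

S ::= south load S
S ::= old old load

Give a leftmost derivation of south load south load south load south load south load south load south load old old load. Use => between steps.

S => south load S => south load south load S => south load south load south load S => south load south load south load south load S => south load south load south load south load south load S => south load south load south load south load south load south load S => south load south load south load south load south load south load south load S => south load south load south load south load south load south load south load old old load

S => south load S   [S ::= south load S]
south load S => south load south load S   [S ::= south load S]
south load south load S => south load south load south load S   [S ::= south load S]
south load south load south load S => south load south load south load south load S   [S ::= south load S]
south load south load south load south load S => south load south load south load south load south load S   [S ::= south load S]
south load south load south load south load south load S => south load south load south load south load south load south load S   [S ::= south load S]
south load south load south load south load south load south load S => south load south load south load south load south load south load south load S   [S ::= south load S]
south load south load south load south load south load south load south load S => south load south load south load south load south load south load south load old old load   [S ::= old old load]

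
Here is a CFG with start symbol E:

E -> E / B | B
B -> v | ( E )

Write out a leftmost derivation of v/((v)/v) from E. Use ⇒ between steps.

E ⇒ E/B ⇒ B/B ⇒ v/B ⇒ v/(E) ⇒ v/(E/B) ⇒ v/(B/B) ⇒ v/((E)/B) ⇒ v/((B)/B) ⇒ v/((v)/B) ⇒ v/((v)/v)

E ⇒ E/B   [E -> E / B]
E/B ⇒ B/B   [E -> B]
B/B ⇒ v/B   [B -> v]
v/B ⇒ v/(E)   [B -> ( E )]
v/(E) ⇒ v/(E/B)   [E -> E / B]
v/(E/B) ⇒ v/(B/B)   [E -> B]
v/(B/B) ⇒ v/((E)/B)   [B -> ( E )]
v/((E)/B) ⇒ v/((B)/B)   [E -> B]
v/((B)/B) ⇒ v/((v)/B)   [B -> v]
v/((v)/B) ⇒ v/((v)/v)   [B -> v]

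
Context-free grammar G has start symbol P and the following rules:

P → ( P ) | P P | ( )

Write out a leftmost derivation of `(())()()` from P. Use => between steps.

P => PP   [P → P P]
PP => PPP   [P → P P]
PPP => (P)PP   [P → ( P )]
(P)PP => (())PP   [P → ( )]
(())PP => (())()P   [P → ( )]
(())()P => (())()()   [P → ( )]

P => PP => PPP => (P)PP => (())PP => (())()P => (())()()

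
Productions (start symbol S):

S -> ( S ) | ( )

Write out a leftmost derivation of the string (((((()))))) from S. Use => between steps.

S=>(S)=>((S))=>(((S)))=>((((S))))=>(((((S)))))=>(((((())))))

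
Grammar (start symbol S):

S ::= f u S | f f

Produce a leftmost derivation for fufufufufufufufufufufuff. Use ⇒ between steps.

S ⇒ fuS   [S ::= f u S]
fuS ⇒ fufuS   [S ::= f u S]
fufuS ⇒ fufufuS   [S ::= f u S]
fufufuS ⇒ fufufufuS   [S ::= f u S]
fufufufuS ⇒ fufufufufuS   [S ::= f u S]
fufufufufuS ⇒ fufufufufufuS   [S ::= f u S]
fufufufufufuS ⇒ fufufufufufufuS   [S ::= f u S]
fufufufufufufuS ⇒ fufufufufufufufuS   [S ::= f u S]
fufufufufufufufuS ⇒ fufufufufufufufufuS   [S ::= f u S]
fufufufufufufufufuS ⇒ fufufufufufufufufufuS   [S ::= f u S]
fufufufufufufufufufuS ⇒ fufufufufufufufufufufuS   [S ::= f u S]
fufufufufufufufufufufuS ⇒ fufufufufufufufufufufuff   [S ::= f f]

S⇒fuS⇒fufuS⇒fufufuS⇒fufufufuS⇒fufufufufuS⇒fufufufufufuS⇒fufufufufufufuS⇒fufufufufufufufuS⇒fufufufufufufufufuS⇒fufufufufufufufufufuS⇒fufufufufufufufufufufuS⇒fufufufufufufufufufufuff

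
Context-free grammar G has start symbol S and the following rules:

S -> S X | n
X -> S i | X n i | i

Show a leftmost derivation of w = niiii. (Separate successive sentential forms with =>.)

S => SX   [S -> S X]
SX => SXX   [S -> S X]
SXX => SXXX   [S -> S X]
SXXX => SXXXX   [S -> S X]
SXXXX => nXXXX   [S -> n]
nXXXX => niXXX   [X -> i]
niXXX => niiXX   [X -> i]
niiXX => niiiX   [X -> i]
niiiX => niiii   [X -> i]

S => SX => SXX => SXXX => SXXXX => nXXXX => niXXX => niiXX => niiiX => niiii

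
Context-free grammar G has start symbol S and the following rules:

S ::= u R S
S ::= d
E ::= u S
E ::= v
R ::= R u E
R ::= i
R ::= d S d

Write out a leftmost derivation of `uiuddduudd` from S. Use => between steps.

S => uRS   [S ::= u R S]
uRS => uiS   [R ::= i]
uiS => uiuRS   [S ::= u R S]
uiuRS => uiuRuES   [R ::= R u E]
uiuRuES => uiudSduES   [R ::= d S d]
uiudSduES => uiuddduES   [S ::= d]
uiuddduES => uiuddduuSS   [E ::= u S]
uiuddduuSS => uiuddduudS   [S ::= d]
uiuddduudS => uiuddduudd   [S ::= d]

S => uRS => uiS => uiuRS => uiuRuES => uiudSduES => uiuddduES => uiuddduuSS => uiuddduudS => uiuddduudd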